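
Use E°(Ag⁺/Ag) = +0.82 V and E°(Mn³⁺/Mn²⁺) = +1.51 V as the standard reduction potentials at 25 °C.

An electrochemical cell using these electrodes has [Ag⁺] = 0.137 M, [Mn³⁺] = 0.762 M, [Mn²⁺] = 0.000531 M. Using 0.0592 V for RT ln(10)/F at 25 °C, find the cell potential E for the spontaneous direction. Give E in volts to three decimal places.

+0.928 V

Mn³⁺/Mn²⁺ is the cathode (higher E°), Ag⁺/Ag the anode: E°cell = +1.51 − (+0.82) = +0.69 V, n = 1.
Overall: Mn³⁺(aq) + Ag(s) → Mn²⁺(aq) + Ag⁺(aq)
Q = [Mn²⁺]·[Ag⁺] / ([Mn³⁺]); log Q = -4.020.
E = E° − (0.0592/n) log Q = +0.69 − (0.0592/1)(-4.020) = +0.928 V.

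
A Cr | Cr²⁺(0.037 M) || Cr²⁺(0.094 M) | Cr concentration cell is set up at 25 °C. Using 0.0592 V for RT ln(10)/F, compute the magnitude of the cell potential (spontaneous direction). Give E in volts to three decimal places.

For a concentration cell E°cell = 0. The 0.094 M side is the cathode (reduction is favoured where [Cr²⁺] is higher).
With n = 2, E = −(0.0592/2) log([Cr²⁺]ₐₙ/[Cr²⁺]꜀ₐₜ) = −(0.0592/2) log(0.037/0.094) = −(0.0592/2)(-0.405) = +0.012 V.

+0.012 V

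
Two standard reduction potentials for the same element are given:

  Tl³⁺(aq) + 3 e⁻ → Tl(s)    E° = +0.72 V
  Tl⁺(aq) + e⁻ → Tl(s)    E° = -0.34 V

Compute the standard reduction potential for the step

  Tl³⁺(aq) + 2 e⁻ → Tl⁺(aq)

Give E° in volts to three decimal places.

+1.250 V

Sequential free energies add, so n₃E°₃ = n₁E°₁ + n₂E°₂.
With n₃ = 3, and the known step contributing 1×(-0.34) V, the unknown satisfies 2·E° = 3×(+0.72) − 1×(-0.34) = +2.500.
E° = +2.500 / 2 = +1.250 V.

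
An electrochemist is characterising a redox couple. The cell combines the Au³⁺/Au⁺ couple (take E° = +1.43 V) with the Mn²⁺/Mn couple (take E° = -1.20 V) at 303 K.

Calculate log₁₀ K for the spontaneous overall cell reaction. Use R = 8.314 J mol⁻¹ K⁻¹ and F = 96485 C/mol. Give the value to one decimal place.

87.5

Cathode: Au³⁺/Au⁺; anode: Mn²⁺/Mn. E°cell = (+1.43) − (-1.20) = +2.63 V, with n = 2.
ΔG° = −nFE° = −RT ln K, so ln K = nFE°/(RT) = (2)(96485)(+2.63) / ((8.314)(303)) = 201.462.
log₁₀ K = 201.462 / ln 10 = 87.5.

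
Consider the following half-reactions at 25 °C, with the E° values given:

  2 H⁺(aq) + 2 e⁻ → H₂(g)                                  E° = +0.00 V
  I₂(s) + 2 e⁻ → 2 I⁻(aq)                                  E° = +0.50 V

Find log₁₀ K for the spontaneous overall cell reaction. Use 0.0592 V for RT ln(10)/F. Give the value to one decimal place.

Cathode: I₂/I⁻; anode: H⁺/H₂. E°cell = +0.50 V, n = 2.
log K = nE°cell / 0.0592 = (2)(+0.50) / 0.0592 = 16.9.

16.9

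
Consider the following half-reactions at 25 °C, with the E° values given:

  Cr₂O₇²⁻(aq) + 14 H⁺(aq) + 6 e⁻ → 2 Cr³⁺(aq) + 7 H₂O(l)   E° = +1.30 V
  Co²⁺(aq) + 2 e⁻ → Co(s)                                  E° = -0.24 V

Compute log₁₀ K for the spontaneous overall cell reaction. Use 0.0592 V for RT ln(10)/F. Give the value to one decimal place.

156.1

Cathode: Cr₂O₇²⁻/Cr³⁺; anode: Co²⁺/Co. E°cell = +1.54 V, n = 6.
log K = nE°cell / 0.0592 = (6)(+1.54) / 0.0592 = 156.1.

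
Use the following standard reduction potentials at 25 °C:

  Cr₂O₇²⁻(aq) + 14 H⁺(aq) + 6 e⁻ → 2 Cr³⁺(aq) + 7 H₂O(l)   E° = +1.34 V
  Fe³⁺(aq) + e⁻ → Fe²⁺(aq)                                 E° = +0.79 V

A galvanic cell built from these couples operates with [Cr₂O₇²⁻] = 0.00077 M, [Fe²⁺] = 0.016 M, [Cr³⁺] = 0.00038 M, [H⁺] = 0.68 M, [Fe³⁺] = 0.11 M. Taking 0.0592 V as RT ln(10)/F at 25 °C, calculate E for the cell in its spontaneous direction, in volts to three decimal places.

+0.514 V

Cr₂O₇²⁻/Cr³⁺ is the cathode (higher E°), Fe³⁺/Fe²⁺ the anode: E°cell = +1.34 − (+0.79) = +0.55 V, n = 6.
Overall: Cr₂O₇²⁻(aq) + 14 H⁺(aq) + 6 Fe²⁺(aq) → 2 Cr³⁺(aq) + 7 H₂O(l) + 6 Fe³⁺(aq)
Q = [Cr³⁺]^2·[Fe³⁺]^6 / ([Cr₂O₇²⁻]·[H⁺]^14·[Fe²⁺]^6); log Q = 3.642.
E = E° − (0.0592/n) log Q = +0.55 − (0.0592/6)(3.642) = +0.514 V.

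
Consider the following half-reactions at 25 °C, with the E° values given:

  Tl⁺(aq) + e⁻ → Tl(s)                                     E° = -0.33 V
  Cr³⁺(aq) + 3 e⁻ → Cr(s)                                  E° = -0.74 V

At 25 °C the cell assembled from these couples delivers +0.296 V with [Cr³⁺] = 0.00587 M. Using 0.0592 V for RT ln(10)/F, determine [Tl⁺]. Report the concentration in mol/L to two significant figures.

Tl⁺/Tl is the cathode, Cr³⁺/Cr the anode: E°cell = +0.41 V, n = 3.
Overall reaction: 3 Tl⁺(aq) + Cr(s) → 3 Tl(s) + Cr³⁺(aq); Q = [Cr³⁺]^1/[Tl⁺]^3.
From E = E° − (0.0592/n) log Q: log Q = (E° − E)·n/0.0592 = (+0.41 − (+0.296))·3/0.0592 = 5.7770.
So 3·log[Tl⁺] = 1·log(0.00587) − log Q = -2.2314 − (5.7770) = -8.0084; log[Tl⁺] = -8.0084 / 3 = -2.6695; [Tl⁺] = 10^(-2.6695) ≈ 0.0021 M.

0.0021 M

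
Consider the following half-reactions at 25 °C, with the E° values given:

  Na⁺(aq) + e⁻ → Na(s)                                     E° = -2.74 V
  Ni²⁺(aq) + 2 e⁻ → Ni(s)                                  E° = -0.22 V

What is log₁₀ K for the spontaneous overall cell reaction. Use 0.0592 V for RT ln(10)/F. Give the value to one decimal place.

85.1

Cathode: Ni²⁺/Ni; anode: Na⁺/Na. E°cell = +2.52 V, n = 2.
log K = nE°cell / 0.0592 = (2)(+2.52) / 0.0592 = 85.1.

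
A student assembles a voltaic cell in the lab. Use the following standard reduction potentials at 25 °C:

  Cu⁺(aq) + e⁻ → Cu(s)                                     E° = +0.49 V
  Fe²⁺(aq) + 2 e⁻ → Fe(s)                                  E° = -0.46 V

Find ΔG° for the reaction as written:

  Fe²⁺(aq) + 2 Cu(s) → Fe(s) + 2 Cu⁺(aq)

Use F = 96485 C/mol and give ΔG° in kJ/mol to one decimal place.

As written, Fe²⁺/Fe is reduced (cathode) and Cu⁺/Cu is oxidised (anode), so E°cell = (-0.46) − (+0.49) = -0.95 V.
Balancing electrons gives n = 2.
ΔG° = −nFE° = −(2)(96485)(-0.95) = 183,322 J = +183.3 kJ/mol.

+183.3 kJ/mol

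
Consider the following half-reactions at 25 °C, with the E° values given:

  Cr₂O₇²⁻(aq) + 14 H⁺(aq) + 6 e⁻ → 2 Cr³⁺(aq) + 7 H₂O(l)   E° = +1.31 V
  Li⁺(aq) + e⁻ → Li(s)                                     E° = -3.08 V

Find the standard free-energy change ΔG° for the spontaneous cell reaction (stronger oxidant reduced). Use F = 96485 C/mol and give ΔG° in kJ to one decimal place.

Cr₂O₇²⁻/Cr³⁺ (E° = +1.31 V) is the cathode; Li⁺/Li (E° = -3.08 V) is the anode, so E°cell = +4.39 V.
Balancing electrons gives n = 6 (lcm of 6 and 1).
ΔG° = −nFE° = −(6)(96485)(+4.39) = -2,541,415 J = -2541.4 kJ.

-2541.4 kJ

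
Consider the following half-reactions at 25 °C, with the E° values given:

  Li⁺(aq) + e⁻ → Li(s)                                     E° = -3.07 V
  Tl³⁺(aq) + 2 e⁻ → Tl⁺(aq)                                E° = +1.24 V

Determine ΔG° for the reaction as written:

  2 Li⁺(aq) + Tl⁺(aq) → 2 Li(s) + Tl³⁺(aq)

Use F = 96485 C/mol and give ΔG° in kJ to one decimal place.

As written, Li⁺/Li is reduced (cathode) and Tl³⁺/Tl⁺ is oxidised (anode), so E°cell = (-3.07) − (+1.24) = -4.31 V.
Balancing electrons gives n = 2.
ΔG° = −nFE° = −(2)(96485)(-4.31) = 831,701 J = +831.7 kJ.

+831.7 kJ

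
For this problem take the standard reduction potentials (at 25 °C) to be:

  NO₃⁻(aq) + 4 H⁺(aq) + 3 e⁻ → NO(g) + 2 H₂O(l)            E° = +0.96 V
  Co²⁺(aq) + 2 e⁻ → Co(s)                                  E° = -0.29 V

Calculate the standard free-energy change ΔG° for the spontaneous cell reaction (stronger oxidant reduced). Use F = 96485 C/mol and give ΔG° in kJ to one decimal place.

-723.6 kJ

NO₃⁻/NO (E° = +0.96 V) is the cathode; Co²⁺/Co (E° = -0.29 V) is the anode, so E°cell = +1.25 V.
Balancing electrons gives n = 6 (lcm of 3 and 2).
ΔG° = −nFE° = −(6)(96485)(+1.25) = -723,638 J = -723.6 kJ.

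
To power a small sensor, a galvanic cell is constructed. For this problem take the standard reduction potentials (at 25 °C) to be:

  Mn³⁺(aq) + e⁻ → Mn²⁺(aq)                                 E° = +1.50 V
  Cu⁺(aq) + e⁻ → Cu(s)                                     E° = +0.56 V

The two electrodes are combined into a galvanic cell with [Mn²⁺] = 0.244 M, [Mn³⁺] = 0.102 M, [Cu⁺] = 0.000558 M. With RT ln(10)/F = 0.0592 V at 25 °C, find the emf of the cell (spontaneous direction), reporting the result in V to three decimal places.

+1.110 V

Mn³⁺/Mn²⁺ is the cathode (higher E°), Cu⁺/Cu the anode: E°cell = +1.50 − (+0.56) = +0.94 V, n = 1.
Overall: Mn³⁺(aq) + Cu(s) → Mn²⁺(aq) + Cu⁺(aq)
Q = [Mn²⁺]·[Cu⁺] / ([Mn³⁺]); log Q = -2.875.
E = E° − (0.0592/n) log Q = +0.94 − (0.0592/1)(-2.875) = +1.110 V.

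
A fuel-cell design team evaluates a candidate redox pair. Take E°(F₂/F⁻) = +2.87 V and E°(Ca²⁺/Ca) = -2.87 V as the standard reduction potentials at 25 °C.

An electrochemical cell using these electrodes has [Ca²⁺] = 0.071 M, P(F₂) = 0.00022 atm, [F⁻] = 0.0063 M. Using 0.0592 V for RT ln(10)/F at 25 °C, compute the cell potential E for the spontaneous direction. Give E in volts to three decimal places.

+5.796 V

F₂/F⁻ is the cathode (higher E°), Ca²⁺/Ca the anode: E°cell = +2.87 − (-2.87) = +5.74 V, n = 2.
Overall: F₂(g) + Ca(s) → 2 F⁻(aq) + Ca²⁺(aq)
Q = [F⁻]^2·[Ca²⁺] / (P(F₂)); log Q = -1.892.
E = E° − (0.0592/n) log Q = +5.74 − (0.0592/2)(-1.892) = +5.796 V.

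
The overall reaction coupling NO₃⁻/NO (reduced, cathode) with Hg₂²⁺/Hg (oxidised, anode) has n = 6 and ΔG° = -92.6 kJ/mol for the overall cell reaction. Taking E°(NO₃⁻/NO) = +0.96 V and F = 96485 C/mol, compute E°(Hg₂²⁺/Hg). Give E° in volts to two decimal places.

E°cell = −ΔG°/(nF) = −(-92.6×10³)/((6)(96485)) = +0.160 V.
Since NO₃⁻/NO is the cathode and Hg₂²⁺/Hg the anode, E°cell = E°(NO₃⁻/NO) − E°(Hg₂²⁺/Hg).
So E°(Hg₂²⁺/Hg) = E°(NO₃⁻/NO) − E°cell = (+0.96) − (+0.160) = +0.80 V.

+0.80 V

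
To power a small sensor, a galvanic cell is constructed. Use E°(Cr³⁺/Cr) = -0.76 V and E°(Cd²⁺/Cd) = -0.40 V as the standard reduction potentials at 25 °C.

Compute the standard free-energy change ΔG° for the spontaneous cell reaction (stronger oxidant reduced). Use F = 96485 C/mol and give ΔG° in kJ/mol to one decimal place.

-208.4 kJ/mol

Cd²⁺/Cd (E° = -0.40 V) is the cathode; Cr³⁺/Cr (E° = -0.76 V) is the anode, so E°cell = +0.36 V.
Balancing electrons gives n = 6 (lcm of 2 and 3).
ΔG° = −nFE° = −(6)(96485)(+0.36) = -208,408 J = -208.4 kJ/mol.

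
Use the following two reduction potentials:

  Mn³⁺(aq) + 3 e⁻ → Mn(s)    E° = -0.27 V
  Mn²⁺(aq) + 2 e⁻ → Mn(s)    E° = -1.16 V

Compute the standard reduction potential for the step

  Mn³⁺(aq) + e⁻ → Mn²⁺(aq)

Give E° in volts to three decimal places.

Sequential free energies add, so n₃E°₃ = n₁E°₁ + n₂E°₂.
With n₃ = 3, and the known step contributing 2×(-1.16) V, the unknown satisfies 1·E° = 3×(-0.27) − 2×(-1.16) = +1.510.
E° = +1.510 / 1 = +1.510 V.

+1.510 V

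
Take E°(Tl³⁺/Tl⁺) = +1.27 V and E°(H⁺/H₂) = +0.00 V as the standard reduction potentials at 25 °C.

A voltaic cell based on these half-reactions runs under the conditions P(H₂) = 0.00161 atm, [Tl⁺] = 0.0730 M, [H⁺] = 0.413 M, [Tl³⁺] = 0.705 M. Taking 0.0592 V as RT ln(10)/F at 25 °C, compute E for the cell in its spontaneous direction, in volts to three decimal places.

Tl³⁺/Tl⁺ is the cathode (higher E°), H⁺/H₂ the anode: E°cell = +1.27 − (+0.00) = +1.27 V, n = 2.
Overall: Tl³⁺(aq) + H₂(g) → Tl⁺(aq) + 2 H⁺(aq)
Q = [Tl⁺]·[H⁺]^2 / ([Tl³⁺]·P(H₂)); log Q = 1.040.
E = E° − (0.0592/n) log Q = +1.27 − (0.0592/2)(1.040) = +1.239 V.

+1.239 V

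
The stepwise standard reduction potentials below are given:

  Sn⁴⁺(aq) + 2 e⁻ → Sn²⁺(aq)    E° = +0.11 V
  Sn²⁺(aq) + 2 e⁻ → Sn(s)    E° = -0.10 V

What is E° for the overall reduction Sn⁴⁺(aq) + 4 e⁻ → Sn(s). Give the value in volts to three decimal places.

Standard free energies of sequential steps add: ΔG°₃ = ΔG°₁ + ΔG°₂, so n₃E°₃ = n₁E°₁ + n₂E°₂.
E°₃ = (2×+0.11 + 2×-0.10) / 4 = (+0.020) / 4 = +0.005 V.

+0.005 V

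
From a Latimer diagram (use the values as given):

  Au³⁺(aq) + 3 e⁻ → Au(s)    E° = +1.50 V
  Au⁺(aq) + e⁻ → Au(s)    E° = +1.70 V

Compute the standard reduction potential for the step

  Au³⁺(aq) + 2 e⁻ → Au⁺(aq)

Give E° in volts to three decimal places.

+1.400 V

Sequential free energies add, so n₃E°₃ = n₁E°₁ + n₂E°₂.
With n₃ = 3, and the known step contributing 1×(+1.70) V, the unknown satisfies 2·E° = 3×(+1.50) − 1×(+1.70) = +2.800.
E° = +2.800 / 2 = +1.400 V.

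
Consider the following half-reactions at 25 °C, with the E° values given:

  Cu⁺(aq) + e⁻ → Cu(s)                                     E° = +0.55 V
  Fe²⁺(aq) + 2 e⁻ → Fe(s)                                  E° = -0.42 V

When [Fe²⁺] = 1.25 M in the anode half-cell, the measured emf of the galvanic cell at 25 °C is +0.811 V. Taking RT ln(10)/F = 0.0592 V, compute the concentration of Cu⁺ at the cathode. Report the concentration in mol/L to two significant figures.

0.0023 M

Cu⁺/Cu is the cathode, Fe²⁺/Fe the anode: E°cell = +0.97 V, n = 2.
Overall reaction: 2 Cu⁺(aq) + Fe(s) → 2 Cu(s) + Fe²⁺(aq); Q = [Fe²⁺]^1/[Cu⁺]^2.
From E = E° − (0.0592/n) log Q: log Q = (E° − E)·n/0.0592 = (+0.97 − (+0.811))·2/0.0592 = 5.3716.
So 2·log[Cu⁺] = 1·log(1.25) − log Q = 0.0969 − (5.3716) = -5.2747; log[Cu⁺] = -5.2747 / 2 = -2.6374; [Cu⁺] = 10^(-2.6374) ≈ 0.0023 M.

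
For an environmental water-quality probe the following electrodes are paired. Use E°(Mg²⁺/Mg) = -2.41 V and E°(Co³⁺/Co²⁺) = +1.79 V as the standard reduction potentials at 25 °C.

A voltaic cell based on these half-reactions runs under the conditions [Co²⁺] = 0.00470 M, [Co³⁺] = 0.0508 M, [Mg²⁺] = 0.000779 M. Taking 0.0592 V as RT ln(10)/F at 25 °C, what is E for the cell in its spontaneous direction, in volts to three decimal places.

Co³⁺/Co²⁺ is the cathode (higher E°), Mg²⁺/Mg the anode: E°cell = +1.79 − (-2.41) = +4.20 V, n = 2.
Overall: 2 Co³⁺(aq) + Mg(s) → 2 Co²⁺(aq) + Mg²⁺(aq)
Q = [Co²⁺]^2·[Mg²⁺] / ([Co³⁺]^2); log Q = -5.176.
E = E° − (0.0592/n) log Q = +4.20 − (0.0592/2)(-5.176) = +4.353 V.

+4.353 V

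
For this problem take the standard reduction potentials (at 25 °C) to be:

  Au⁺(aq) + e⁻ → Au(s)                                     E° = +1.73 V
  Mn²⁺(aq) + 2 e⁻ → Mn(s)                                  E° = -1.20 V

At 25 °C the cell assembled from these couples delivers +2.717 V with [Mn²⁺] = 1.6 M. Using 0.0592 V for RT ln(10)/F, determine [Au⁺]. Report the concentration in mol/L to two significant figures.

0.00032 M

Au⁺/Au is the cathode, Mn²⁺/Mn the anode: E°cell = +2.93 V, n = 2.
Overall reaction: 2 Au⁺(aq) + Mn(s) → 2 Au(s) + Mn²⁺(aq); Q = [Mn²⁺]^1/[Au⁺]^2.
From E = E° − (0.0592/n) log Q: log Q = (E° − E)·n/0.0592 = (+2.93 − (+2.717))·2/0.0592 = 7.1959.
So 2·log[Au⁺] = 1·log(1.6) − log Q = 0.2041 − (7.1959) = -6.9918; log[Au⁺] = -6.9918 / 2 = -3.4959; [Au⁺] = 10^(-3.4959) ≈ 0.00032 M.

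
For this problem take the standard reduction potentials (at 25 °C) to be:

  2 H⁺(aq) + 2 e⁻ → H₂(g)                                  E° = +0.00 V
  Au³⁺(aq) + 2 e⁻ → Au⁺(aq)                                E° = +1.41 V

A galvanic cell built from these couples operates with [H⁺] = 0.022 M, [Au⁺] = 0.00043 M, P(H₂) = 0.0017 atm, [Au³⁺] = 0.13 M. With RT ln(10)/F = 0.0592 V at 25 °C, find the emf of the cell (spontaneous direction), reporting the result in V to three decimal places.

+1.500 V

Au³⁺/Au⁺ is the cathode (higher E°), H⁺/H₂ the anode: E°cell = +1.41 − (+0.00) = +1.41 V, n = 2.
Overall: Au³⁺(aq) + H₂(g) → Au⁺(aq) + 2 H⁺(aq)
Q = [Au⁺]·[H⁺]^2 / ([Au³⁺]·P(H₂)); log Q = -3.026.
E = E° − (0.0592/n) log Q = +1.41 − (0.0592/2)(-3.026) = +1.500 V.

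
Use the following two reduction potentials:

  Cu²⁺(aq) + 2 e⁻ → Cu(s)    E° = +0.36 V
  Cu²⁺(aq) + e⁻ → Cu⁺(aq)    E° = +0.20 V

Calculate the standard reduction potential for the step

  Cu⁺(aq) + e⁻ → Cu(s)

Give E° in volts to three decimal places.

Sequential free energies add, so n₃E°₃ = n₁E°₁ + n₂E°₂.
With n₃ = 2, and the known step contributing 1×(+0.20) V, the unknown satisfies 1·E° = 2×(+0.36) − 1×(+0.20) = +0.520.
E° = +0.520 / 1 = +0.520 V.

+0.520 V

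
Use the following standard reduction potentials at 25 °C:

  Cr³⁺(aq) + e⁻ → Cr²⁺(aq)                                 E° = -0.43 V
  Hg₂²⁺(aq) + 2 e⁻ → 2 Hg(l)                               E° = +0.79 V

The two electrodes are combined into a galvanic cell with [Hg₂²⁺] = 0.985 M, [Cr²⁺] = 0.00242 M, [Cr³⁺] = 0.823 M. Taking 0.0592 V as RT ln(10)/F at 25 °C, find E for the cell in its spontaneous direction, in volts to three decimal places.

Hg₂²⁺/Hg is the cathode (higher E°), Cr³⁺/Cr²⁺ the anode: E°cell = +0.79 − (-0.43) = +1.22 V, n = 2.
Overall: Hg₂²⁺(aq) + 2 Cr²⁺(aq) → 2 Hg(l) + 2 Cr³⁺(aq)
Q = [Cr³⁺]^2 / ([Hg₂²⁺]·[Cr²⁺]^2); log Q = 5.070.
E = E° − (0.0592/n) log Q = +1.22 − (0.0592/2)(5.070) = +1.070 V.

+1.070 V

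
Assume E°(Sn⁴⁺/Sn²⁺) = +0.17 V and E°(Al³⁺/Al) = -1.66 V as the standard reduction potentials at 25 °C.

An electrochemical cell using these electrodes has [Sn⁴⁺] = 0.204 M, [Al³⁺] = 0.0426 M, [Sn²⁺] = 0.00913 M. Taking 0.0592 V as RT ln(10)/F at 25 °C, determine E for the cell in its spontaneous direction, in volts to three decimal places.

+1.897 V

Sn⁴⁺/Sn²⁺ is the cathode (higher E°), Al³⁺/Al the anode: E°cell = +0.17 − (-1.66) = +1.83 V, n = 6.
Overall: 3 Sn⁴⁺(aq) + 2 Al(s) → 3 Sn²⁺(aq) + 2 Al³⁺(aq)
Q = [Sn²⁺]^3·[Al³⁺]^2 / ([Sn⁴⁺]^3); log Q = -6.789.
E = E° − (0.0592/n) log Q = +1.83 − (0.0592/6)(-6.789) = +1.897 V.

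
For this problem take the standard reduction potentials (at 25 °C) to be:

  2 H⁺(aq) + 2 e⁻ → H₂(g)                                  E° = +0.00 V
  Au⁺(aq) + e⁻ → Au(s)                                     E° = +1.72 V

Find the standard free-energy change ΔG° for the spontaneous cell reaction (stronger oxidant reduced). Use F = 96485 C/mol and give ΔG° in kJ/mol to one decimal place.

-331.9 kJ/mol

Au⁺/Au (E° = +1.72 V) is the cathode; H⁺/H₂ (E° = +0.00 V) is the anode, so E°cell = +1.72 V.
Balancing electrons gives n = 2 (lcm of 1 and 2).
ΔG° = −nFE° = −(2)(96485)(+1.72) = -331,908 J = -331.9 kJ/mol.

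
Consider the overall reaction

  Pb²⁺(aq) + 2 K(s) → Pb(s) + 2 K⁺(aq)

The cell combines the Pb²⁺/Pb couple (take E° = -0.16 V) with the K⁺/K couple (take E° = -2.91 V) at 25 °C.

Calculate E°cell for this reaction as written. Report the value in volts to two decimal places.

+2.75 V

The Pb²⁺/Pb couple has the higher reduction potential, so it is the cathode; K⁺/K is oxidised at the anode.
E°cell = E°(cathode) − E°(anode) = (-0.16) − (-2.91) = +2.75 V.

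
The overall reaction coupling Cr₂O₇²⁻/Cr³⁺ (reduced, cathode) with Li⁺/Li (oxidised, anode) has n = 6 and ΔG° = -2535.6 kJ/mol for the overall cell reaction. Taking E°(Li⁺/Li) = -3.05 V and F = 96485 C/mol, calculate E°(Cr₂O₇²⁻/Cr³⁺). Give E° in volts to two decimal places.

+1.33 V

E°cell = −ΔG°/(nF) = −(-2535.6×10³)/((6)(96485)) = +4.380 V.
Since Cr₂O₇²⁻/Cr³⁺ is the cathode and Li⁺/Li the anode, E°cell = E°(Cr₂O₇²⁻/Cr³⁺) − E°(Li⁺/Li).
So E°(Cr₂O₇²⁻/Cr³⁺) = E°cell + E°(Li⁺/Li) = +4.380 + (-3.05) = +1.33 V.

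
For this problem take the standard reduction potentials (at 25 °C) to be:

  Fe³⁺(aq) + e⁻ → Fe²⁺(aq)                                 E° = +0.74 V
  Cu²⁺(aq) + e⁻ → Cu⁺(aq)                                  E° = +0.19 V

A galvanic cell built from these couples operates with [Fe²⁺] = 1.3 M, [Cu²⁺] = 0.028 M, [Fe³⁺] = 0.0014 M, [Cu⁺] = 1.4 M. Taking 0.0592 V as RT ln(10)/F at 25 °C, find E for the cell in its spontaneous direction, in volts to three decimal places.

+0.475 V

Fe³⁺/Fe²⁺ is the cathode (higher E°), Cu²⁺/Cu⁺ the anode: E°cell = +0.74 − (+0.19) = +0.55 V, n = 1.
Overall: Fe³⁺(aq) + Cu⁺(aq) → Fe²⁺(aq) + Cu²⁺(aq)
Q = [Fe²⁺]·[Cu²⁺] / ([Fe³⁺]·[Cu⁺]); log Q = 1.269.
E = E° − (0.0592/n) log Q = +0.55 − (0.0592/1)(1.269) = +0.475 V.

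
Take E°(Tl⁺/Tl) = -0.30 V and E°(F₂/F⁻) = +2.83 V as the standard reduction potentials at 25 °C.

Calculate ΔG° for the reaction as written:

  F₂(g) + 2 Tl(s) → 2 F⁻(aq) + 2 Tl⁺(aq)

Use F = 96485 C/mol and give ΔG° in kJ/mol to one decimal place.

-604.0 kJ/mol

As written, F₂/F⁻ is reduced (cathode) and Tl⁺/Tl is oxidised (anode), so E°cell = (+2.83) − (-0.30) = +3.13 V.
Balancing electrons gives n = 2.
ΔG° = −nFE° = −(2)(96485)(+3.13) = -603,996 J = -604.0 kJ/mol.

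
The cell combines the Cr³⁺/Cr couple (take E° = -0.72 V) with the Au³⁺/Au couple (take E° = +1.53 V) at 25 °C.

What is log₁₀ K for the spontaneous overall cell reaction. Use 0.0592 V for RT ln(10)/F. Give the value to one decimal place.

114.0

Cathode: Au³⁺/Au; anode: Cr³⁺/Cr. E°cell = +2.25 V, n = 3.
log K = nE°cell / 0.0592 = (3)(+2.25) / 0.0592 = 114.0.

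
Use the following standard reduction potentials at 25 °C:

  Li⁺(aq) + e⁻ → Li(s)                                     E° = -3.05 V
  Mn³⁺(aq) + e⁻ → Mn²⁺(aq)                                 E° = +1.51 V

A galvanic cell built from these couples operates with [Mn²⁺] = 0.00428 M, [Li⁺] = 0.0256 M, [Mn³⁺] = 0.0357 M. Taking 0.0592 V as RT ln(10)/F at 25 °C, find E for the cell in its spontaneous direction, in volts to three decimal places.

Mn³⁺/Mn²⁺ is the cathode (higher E°), Li⁺/Li the anode: E°cell = +1.51 − (-3.05) = +4.56 V, n = 1.
Overall: Mn³⁺(aq) + Li(s) → Mn²⁺(aq) + Li⁺(aq)
Q = [Mn²⁺]·[Li⁺] / ([Mn³⁺]); log Q = -2.513.
E = E° − (0.0592/n) log Q = +4.56 − (0.0592/1)(-2.513) = +4.709 V.

+4.709 V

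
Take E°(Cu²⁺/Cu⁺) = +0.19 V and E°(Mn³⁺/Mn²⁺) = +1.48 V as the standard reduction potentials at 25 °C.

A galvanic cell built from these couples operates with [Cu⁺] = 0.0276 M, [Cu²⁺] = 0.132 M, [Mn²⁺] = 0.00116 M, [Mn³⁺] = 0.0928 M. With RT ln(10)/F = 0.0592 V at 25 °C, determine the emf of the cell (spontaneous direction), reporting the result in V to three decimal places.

Mn³⁺/Mn²⁺ is the cathode (higher E°), Cu²⁺/Cu⁺ the anode: E°cell = +1.48 − (+0.19) = +1.29 V, n = 1.
Overall: Mn³⁺(aq) + Cu⁺(aq) → Mn²⁺(aq) + Cu²⁺(aq)
Q = [Mn²⁺]·[Cu²⁺] / ([Mn³⁺]·[Cu⁺]); log Q = -1.223.
E = E° − (0.0592/n) log Q = +1.29 − (0.0592/1)(-1.223) = +1.362 V.

+1.362 V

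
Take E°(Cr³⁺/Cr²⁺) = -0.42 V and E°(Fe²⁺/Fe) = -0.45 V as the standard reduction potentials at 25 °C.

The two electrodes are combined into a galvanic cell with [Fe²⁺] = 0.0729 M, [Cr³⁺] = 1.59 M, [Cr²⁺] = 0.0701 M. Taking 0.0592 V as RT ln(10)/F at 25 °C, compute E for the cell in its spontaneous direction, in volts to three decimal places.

Cr³⁺/Cr²⁺ is the cathode (higher E°), Fe²⁺/Fe the anode: E°cell = -0.42 − (-0.45) = +0.03 V, n = 2.
Overall: 2 Cr³⁺(aq) + Fe(s) → 2 Cr²⁺(aq) + Fe²⁺(aq)
Q = [Cr²⁺]^2·[Fe²⁺] / ([Cr³⁺]^2); log Q = -3.849.
E = E° − (0.0592/n) log Q = +0.03 − (0.0592/2)(-3.849) = +0.144 V.

+0.144 V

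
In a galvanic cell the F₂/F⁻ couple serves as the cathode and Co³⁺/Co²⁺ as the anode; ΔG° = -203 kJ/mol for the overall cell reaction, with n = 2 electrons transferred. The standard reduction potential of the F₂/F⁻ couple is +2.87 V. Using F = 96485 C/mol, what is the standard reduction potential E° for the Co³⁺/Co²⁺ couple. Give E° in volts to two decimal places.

E°cell = −ΔG°/(nF) = −(-203×10³)/((2)(96485)) = +1.052 V.
Since F₂/F⁻ is the cathode and Co³⁺/Co²⁺ the anode, E°cell = E°(F₂/F⁻) − E°(Co³⁺/Co²⁺).
So E°(Co³⁺/Co²⁺) = E°(F₂/F⁻) − E°cell = (+2.87) − (+1.052) = +1.82 V.

+1.82 V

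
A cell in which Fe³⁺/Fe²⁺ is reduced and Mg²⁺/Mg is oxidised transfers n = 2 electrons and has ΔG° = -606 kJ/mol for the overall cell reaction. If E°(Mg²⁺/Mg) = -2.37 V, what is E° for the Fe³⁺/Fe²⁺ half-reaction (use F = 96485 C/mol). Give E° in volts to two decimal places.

+0.77 V

E°cell = −ΔG°/(nF) = −(-606×10³)/((2)(96485)) = +3.140 V.
Since Fe³⁺/Fe²⁺ is the cathode and Mg²⁺/Mg the anode, E°cell = E°(Fe³⁺/Fe²⁺) − E°(Mg²⁺/Mg).
So E°(Fe³⁺/Fe²⁺) = E°cell + E°(Mg²⁺/Mg) = +3.140 + (-2.37) = +0.77 V.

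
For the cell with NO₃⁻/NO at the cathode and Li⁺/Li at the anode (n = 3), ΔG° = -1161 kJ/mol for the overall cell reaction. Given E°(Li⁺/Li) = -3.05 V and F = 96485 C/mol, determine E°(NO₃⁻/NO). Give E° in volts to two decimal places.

E°cell = −ΔG°/(nF) = −(-1161×10³)/((3)(96485)) = +4.011 V.
Since NO₃⁻/NO is the cathode and Li⁺/Li the anode, E°cell = E°(NO₃⁻/NO) − E°(Li⁺/Li).
So E°(NO₃⁻/NO) = E°cell + E°(Li⁺/Li) = +4.011 + (-3.05) = +0.96 V.

+0.96 V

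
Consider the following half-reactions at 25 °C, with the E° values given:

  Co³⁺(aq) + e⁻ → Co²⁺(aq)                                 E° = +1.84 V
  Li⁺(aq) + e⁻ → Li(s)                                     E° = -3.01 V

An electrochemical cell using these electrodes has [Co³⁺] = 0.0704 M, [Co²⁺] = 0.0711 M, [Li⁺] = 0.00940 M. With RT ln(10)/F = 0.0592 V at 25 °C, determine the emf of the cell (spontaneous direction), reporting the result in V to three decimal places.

+4.970 V

Co³⁺/Co²⁺ is the cathode (higher E°), Li⁺/Li the anode: E°cell = +1.84 − (-3.01) = +4.85 V, n = 1.
Overall: Co³⁺(aq) + Li(s) → Co²⁺(aq) + Li⁺(aq)
Q = [Co²⁺]·[Li⁺] / ([Co³⁺]); log Q = -2.023.
E = E° − (0.0592/n) log Q = +4.85 − (0.0592/1)(-2.023) = +4.970 V.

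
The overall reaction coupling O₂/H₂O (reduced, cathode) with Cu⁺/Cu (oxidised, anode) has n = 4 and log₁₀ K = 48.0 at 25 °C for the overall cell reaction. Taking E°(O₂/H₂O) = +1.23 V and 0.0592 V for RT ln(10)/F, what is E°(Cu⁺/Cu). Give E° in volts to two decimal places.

+0.52 V

E°cell = (0.0592/n)·log K = (0.0592/4)(48.0) = +0.710 V.
Since O₂/H₂O is the cathode and Cu⁺/Cu the anode, E°cell = E°(O₂/H₂O) − E°(Cu⁺/Cu).
So E°(Cu⁺/Cu) = E°(O₂/H₂O) − E°cell = (+1.23) − (+0.710) = +0.52 V.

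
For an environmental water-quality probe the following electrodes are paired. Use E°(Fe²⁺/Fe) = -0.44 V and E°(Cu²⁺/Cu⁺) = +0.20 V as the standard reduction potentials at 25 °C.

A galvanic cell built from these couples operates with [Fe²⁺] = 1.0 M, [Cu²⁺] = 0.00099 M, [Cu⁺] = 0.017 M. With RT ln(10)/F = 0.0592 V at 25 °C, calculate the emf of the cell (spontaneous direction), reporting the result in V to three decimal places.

Cu²⁺/Cu⁺ is the cathode (higher E°), Fe²⁺/Fe the anode: E°cell = +0.20 − (-0.44) = +0.64 V, n = 2.
Overall: 2 Cu²⁺(aq) + Fe(s) → 2 Cu⁺(aq) + Fe²⁺(aq)
Q = [Cu⁺]^2·[Fe²⁺] / ([Cu²⁺]^2); log Q = 2.470.
E = E° − (0.0592/n) log Q = +0.64 − (0.0592/2)(2.470) = +0.567 V.

+0.567 V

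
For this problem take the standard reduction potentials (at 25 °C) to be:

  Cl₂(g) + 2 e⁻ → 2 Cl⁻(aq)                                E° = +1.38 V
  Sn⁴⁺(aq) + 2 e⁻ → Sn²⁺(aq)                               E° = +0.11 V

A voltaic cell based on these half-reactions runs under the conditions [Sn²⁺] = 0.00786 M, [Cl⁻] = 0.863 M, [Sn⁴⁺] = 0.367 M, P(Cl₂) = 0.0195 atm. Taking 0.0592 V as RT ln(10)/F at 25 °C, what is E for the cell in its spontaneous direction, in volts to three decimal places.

+1.174 V

Cl₂/Cl⁻ is the cathode (higher E°), Sn⁴⁺/Sn²⁺ the anode: E°cell = +1.38 − (+0.11) = +1.27 V, n = 2.
Overall: Cl₂(g) + Sn²⁺(aq) → 2 Cl⁻(aq) + Sn⁴⁺(aq)
Q = [Cl⁻]^2·[Sn⁴⁺] / (P(Cl₂)·[Sn²⁺]); log Q = 3.251.
E = E° − (0.0592/n) log Q = +1.27 − (0.0592/2)(3.251) = +1.174 V.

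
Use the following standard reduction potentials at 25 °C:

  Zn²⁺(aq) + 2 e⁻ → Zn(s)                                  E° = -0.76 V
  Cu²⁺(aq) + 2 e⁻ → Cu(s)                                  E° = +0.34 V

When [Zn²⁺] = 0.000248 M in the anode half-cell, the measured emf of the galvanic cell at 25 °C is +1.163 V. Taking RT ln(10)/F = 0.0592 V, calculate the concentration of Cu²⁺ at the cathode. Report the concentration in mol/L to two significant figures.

0.033 M

Cu²⁺/Cu is the cathode, Zn²⁺/Zn the anode: E°cell = +1.10 V, n = 2.
Overall reaction: Cu²⁺(aq) + Zn(s) → Cu(s) + Zn²⁺(aq); Q = [Zn²⁺]^1/[Cu²⁺]^1.
From E = E° − (0.0592/n) log Q: log Q = (E° − E)·n/0.0592 = (+1.10 − (+1.163))·2/0.0592 = -2.1284.
So 1·log[Cu²⁺] = 1·log(0.000248) − log Q = -3.6055 − (-2.1284) = -1.4771; [Cu²⁺] = 10^(-1.4771) ≈ 0.033 M.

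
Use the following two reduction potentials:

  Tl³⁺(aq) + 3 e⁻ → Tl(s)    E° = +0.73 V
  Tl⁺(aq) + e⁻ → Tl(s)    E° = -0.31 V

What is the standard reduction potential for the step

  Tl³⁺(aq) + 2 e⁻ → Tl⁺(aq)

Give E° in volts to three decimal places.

+1.250 V

Sequential free energies add, so n₃E°₃ = n₁E°₁ + n₂E°₂.
With n₃ = 3, and the known step contributing 1×(-0.31) V, the unknown satisfies 2·E° = 3×(+0.73) − 1×(-0.31) = +2.500.
E° = +2.500 / 2 = +1.250 V.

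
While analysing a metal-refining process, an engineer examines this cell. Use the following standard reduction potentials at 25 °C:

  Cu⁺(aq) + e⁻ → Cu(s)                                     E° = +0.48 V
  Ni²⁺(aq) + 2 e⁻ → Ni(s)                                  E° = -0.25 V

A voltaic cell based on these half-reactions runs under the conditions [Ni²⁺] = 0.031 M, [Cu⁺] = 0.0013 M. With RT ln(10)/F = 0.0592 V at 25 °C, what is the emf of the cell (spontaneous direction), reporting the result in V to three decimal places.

Cu⁺/Cu is the cathode (higher E°), Ni²⁺/Ni the anode: E°cell = +0.48 − (-0.25) = +0.73 V, n = 2.
Overall: 2 Cu⁺(aq) + Ni(s) → 2 Cu(s) + Ni²⁺(aq)
Q = [Ni²⁺] / ([Cu⁺]^2); log Q = 4.263.
E = E° − (0.0592/n) log Q = +0.73 − (0.0592/2)(4.263) = +0.604 V.

+0.604 V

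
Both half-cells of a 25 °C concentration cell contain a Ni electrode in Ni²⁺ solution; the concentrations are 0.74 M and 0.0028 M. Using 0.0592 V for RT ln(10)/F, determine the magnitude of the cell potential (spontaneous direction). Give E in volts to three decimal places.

For a concentration cell E°cell = 0. The 0.74 M side is the cathode (reduction is favoured where [Ni²⁺] is higher).
With n = 2, E = −(0.0592/2) log([Ni²⁺]ₐₙ/[Ni²⁺]꜀ₐₜ) = −(0.0592/2) log(0.0028/0.74) = −(0.0592/2)(-2.422) = +0.072 V.

+0.072 V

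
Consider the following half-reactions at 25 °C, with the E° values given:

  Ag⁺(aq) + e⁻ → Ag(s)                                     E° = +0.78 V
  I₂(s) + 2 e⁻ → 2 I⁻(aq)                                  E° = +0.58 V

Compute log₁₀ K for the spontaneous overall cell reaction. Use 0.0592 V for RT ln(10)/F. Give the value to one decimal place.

Cathode: Ag⁺/Ag; anode: I₂/I⁻. E°cell = +0.20 V, n = 2.
log K = nE°cell / 0.0592 = (2)(+0.20) / 0.0592 = 6.8.

6.8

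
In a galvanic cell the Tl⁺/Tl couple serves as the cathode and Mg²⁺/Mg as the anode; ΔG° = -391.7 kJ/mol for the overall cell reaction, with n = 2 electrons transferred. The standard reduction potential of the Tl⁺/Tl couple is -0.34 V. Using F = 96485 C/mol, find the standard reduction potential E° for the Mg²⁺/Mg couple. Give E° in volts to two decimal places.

E°cell = −ΔG°/(nF) = −(-391.7×10³)/((2)(96485)) = +2.030 V.
Since Tl⁺/Tl is the cathode and Mg²⁺/Mg the anode, E°cell = E°(Tl⁺/Tl) − E°(Mg²⁺/Mg).
So E°(Mg²⁺/Mg) = E°(Tl⁺/Tl) − E°cell = (-0.34) − (+2.030) = -2.37 V.

-2.37 V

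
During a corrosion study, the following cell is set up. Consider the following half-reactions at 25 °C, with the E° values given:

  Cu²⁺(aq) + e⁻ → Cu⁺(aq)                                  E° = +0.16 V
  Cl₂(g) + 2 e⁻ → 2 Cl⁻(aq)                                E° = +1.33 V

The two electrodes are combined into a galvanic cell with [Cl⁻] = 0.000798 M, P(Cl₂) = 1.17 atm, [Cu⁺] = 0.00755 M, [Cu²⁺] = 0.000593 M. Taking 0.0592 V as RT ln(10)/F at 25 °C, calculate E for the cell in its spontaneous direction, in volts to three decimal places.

Cl₂/Cl⁻ is the cathode (higher E°), Cu²⁺/Cu⁺ the anode: E°cell = +1.33 − (+0.16) = +1.17 V, n = 2.
Overall: Cl₂(g) + 2 Cu⁺(aq) → 2 Cl⁻(aq) + 2 Cu²⁺(aq)
Q = [Cl⁻]^2·[Cu²⁺]^2 / (P(Cl₂)·[Cu⁺]^2); log Q = -8.474.
E = E° − (0.0592/n) log Q = +1.17 − (0.0592/2)(-8.474) = +1.421 V.

+1.421 V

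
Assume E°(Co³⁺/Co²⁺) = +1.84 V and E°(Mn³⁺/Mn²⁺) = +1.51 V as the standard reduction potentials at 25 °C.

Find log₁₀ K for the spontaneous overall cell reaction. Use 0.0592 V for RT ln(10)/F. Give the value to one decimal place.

5.6

Cathode: Co³⁺/Co²⁺; anode: Mn³⁺/Mn²⁺. E°cell = +0.33 V, n = 1.
log K = nE°cell / 0.0592 = (1)(+0.33) / 0.0592 = 5.6.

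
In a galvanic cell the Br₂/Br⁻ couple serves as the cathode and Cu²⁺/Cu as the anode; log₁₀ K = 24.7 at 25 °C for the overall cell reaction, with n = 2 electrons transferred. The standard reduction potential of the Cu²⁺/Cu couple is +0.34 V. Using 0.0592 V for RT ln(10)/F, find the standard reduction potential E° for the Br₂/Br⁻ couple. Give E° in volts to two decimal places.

E°cell = (0.0592/n)·log K = (0.0592/2)(24.7) = +0.731 V.
Since Br₂/Br⁻ is the cathode and Cu²⁺/Cu the anode, E°cell = E°(Br₂/Br⁻) − E°(Cu²⁺/Cu).
So E°(Br₂/Br⁻) = E°cell + E°(Cu²⁺/Cu) = +0.731 + (+0.34) = +1.07 V.

+1.07 V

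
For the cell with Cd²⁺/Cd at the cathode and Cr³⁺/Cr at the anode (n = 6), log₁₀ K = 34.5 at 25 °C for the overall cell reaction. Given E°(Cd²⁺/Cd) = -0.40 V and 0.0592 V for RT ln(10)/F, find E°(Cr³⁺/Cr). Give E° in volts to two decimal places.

-0.74 V

E°cell = (0.0592/n)·log K = (0.0592/6)(34.5) = +0.340 V.
Since Cd²⁺/Cd is the cathode and Cr³⁺/Cr the anode, E°cell = E°(Cd²⁺/Cd) − E°(Cr³⁺/Cr).
So E°(Cr³⁺/Cr) = E°(Cd²⁺/Cd) − E°cell = (-0.40) − (+0.340) = -0.74 V.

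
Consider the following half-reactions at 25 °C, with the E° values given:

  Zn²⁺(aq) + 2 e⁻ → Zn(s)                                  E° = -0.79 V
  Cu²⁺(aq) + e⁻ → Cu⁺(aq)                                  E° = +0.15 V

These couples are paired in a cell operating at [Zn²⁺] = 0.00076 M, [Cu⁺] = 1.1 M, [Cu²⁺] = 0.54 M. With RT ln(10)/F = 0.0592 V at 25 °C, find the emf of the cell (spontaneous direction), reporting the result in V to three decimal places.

+1.014 V

Cu²⁺/Cu⁺ is the cathode (higher E°), Zn²⁺/Zn the anode: E°cell = +0.15 − (-0.79) = +0.94 V, n = 2.
Overall: 2 Cu²⁺(aq) + Zn(s) → 2 Cu⁺(aq) + Zn²⁺(aq)
Q = [Cu⁺]^2·[Zn²⁺] / ([Cu²⁺]^2); log Q = -2.501.
E = E° − (0.0592/n) log Q = +0.94 − (0.0592/2)(-2.501) = +1.014 V.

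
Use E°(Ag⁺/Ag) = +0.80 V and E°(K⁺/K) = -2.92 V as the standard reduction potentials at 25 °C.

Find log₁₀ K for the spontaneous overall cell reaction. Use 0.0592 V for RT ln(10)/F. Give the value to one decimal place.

62.8

Cathode: Ag⁺/Ag; anode: K⁺/K. E°cell = +3.72 V, n = 1.
log K = nE°cell / 0.0592 = (1)(+3.72) / 0.0592 = 62.8.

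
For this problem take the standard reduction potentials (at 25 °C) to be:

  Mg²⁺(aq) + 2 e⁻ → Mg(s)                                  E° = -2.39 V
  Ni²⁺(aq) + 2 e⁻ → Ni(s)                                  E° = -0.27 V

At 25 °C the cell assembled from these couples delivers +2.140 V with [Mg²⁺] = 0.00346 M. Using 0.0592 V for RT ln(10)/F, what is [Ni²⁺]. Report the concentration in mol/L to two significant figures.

0.016 M

Ni²⁺/Ni is the cathode, Mg²⁺/Mg the anode: E°cell = +2.12 V, n = 2.
Overall reaction: Ni²⁺(aq) + Mg(s) → Ni(s) + Mg²⁺(aq); Q = [Mg²⁺]^1/[Ni²⁺]^1.
From E = E° − (0.0592/n) log Q: log Q = (E° − E)·n/0.0592 = (+2.12 − (+2.140))·2/0.0592 = -0.6757.
So 1·log[Ni²⁺] = 1·log(0.00346) − log Q = -2.4609 − (-0.6757) = -1.7852; [Ni²⁺] = 10^(-1.7852) ≈ 0.016 M.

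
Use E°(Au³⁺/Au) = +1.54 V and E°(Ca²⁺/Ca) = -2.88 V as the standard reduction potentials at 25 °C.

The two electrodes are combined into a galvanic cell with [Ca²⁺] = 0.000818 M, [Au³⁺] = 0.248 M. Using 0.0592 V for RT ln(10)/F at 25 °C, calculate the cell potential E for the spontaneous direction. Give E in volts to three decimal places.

+4.499 V

Au³⁺/Au is the cathode (higher E°), Ca²⁺/Ca the anode: E°cell = +1.54 − (-2.88) = +4.42 V, n = 6.
Overall: 2 Au³⁺(aq) + 3 Ca(s) → 2 Au(s) + 3 Ca²⁺(aq)
Q = [Ca²⁺]^3 / ([Au³⁺]^2); log Q = -8.051.
E = E° − (0.0592/n) log Q = +4.42 − (0.0592/6)(-8.051) = +4.499 V.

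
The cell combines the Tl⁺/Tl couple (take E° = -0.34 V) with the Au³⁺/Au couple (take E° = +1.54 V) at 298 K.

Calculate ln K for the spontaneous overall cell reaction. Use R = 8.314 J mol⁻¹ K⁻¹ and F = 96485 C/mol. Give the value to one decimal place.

Cathode: Au³⁺/Au; anode: Tl⁺/Tl. E°cell = (+1.54) − (-0.34) = +1.88 V, with n = 3.
ΔG° = −nFE° = −RT ln K, so ln K = nFE°/(RT) = (3)(96485)(+1.88) / ((8.314)(298)) = 219.641.

219.6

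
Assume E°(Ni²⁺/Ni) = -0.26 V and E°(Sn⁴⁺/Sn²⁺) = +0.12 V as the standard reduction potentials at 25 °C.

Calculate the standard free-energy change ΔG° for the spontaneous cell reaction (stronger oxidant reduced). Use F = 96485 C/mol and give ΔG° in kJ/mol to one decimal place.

Sn⁴⁺/Sn²⁺ (E° = +0.12 V) is the cathode; Ni²⁺/Ni (E° = -0.26 V) is the anode, so E°cell = +0.38 V.
Balancing electrons gives n = 2 (lcm of 2 and 2).
ΔG° = −nFE° = −(2)(96485)(+0.38) = -73,329 J = -73.3 kJ/mol.

-73.3 kJ/mol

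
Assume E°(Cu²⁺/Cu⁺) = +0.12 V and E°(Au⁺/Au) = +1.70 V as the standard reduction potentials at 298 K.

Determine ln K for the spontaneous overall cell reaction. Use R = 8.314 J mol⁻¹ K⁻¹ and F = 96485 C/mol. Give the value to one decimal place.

Cathode: Au⁺/Au; anode: Cu²⁺/Cu⁺. E°cell = (+1.70) − (+0.12) = +1.58 V, with n = 1.
ΔG° = −nFE° = −RT ln K, so ln K = nFE°/(RT) = (1)(96485)(+1.58) / ((8.314)(298)) = 61.531.

61.5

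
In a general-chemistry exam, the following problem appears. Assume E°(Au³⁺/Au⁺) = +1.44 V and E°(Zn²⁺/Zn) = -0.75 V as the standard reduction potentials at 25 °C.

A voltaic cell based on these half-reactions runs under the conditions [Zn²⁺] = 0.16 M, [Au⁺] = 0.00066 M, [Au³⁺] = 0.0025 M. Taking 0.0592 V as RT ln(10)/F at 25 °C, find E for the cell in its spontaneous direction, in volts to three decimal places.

Au³⁺/Au⁺ is the cathode (higher E°), Zn²⁺/Zn the anode: E°cell = +1.44 − (-0.75) = +2.19 V, n = 2.
Overall: Au³⁺(aq) + Zn(s) → Au⁺(aq) + Zn²⁺(aq)
Q = [Au⁺]·[Zn²⁺] / ([Au³⁺]); log Q = -1.374.
E = E° − (0.0592/n) log Q = +2.19 − (0.0592/2)(-1.374) = +2.231 V.

+2.231 V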